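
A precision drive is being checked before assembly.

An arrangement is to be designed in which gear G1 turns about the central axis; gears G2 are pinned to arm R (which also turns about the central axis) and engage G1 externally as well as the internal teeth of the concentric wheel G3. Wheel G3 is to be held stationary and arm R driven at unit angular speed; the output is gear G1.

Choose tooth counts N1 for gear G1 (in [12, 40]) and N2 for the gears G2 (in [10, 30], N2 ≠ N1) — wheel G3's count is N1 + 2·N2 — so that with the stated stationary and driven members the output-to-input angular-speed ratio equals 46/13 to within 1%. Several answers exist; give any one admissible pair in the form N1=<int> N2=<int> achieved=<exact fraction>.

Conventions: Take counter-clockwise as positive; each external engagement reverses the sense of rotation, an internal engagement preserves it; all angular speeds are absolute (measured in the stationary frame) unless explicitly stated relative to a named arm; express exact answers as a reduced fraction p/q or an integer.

design class (target 46/13): planetary set
Willis with ω_ring = 0: ω_sun/ω_arm = (N1+N3)/N1; set equal to 46/13  ⇒  N3/N1 = 46/13 − 1 = 33/13
N3 = N1 + 2·N2  ⇒  N2/N1 = (N3/N1 − 1)/2 = (33/13 − 1)/2 = 10/13
smallest multiple with N1 ≥ 12 and N2 ≥ 10: k = 1  ⇒  N1 = 1·13 = 13, N2 = 1·10 = 10 (N1 ≤ 40, N2 ≤ 30, N2 ≠ N1 ✓), N3 = 13 + 2·10 = 33
check: (N1+N3)/N1 with N1 = 13, N3 = 33 gives 46/13; |achieved − target| = 0 ≤ 23/650 ✓

N1=13 N2=10 achieved=46/13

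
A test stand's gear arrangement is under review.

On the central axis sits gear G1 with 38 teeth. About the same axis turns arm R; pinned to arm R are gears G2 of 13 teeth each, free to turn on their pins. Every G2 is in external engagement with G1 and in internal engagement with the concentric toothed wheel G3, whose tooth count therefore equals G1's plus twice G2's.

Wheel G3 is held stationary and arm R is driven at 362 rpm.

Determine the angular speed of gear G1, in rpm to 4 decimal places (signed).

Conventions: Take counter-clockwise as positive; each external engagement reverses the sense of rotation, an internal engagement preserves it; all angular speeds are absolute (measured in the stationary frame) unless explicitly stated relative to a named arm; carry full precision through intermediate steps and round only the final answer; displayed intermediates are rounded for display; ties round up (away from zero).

class = planetary set [G3 = 38+2·13 = 64; Willis about the carrier]
normalise by the input: solve with ω_arm = 1, then scale by 362 rpm
ring teeth: 38 + 2·13 = 64
38(ω_sun−ω_arm) = −64(ω_ring−ω_arm),  ω_ring = 0, ω_arm = 1
ω_sun = 1 − (64/38)(0−1) = 51/19
scale: ω_sun = 51/19 × 362 rpm = +971.6842 rpm

+971.6842 rpm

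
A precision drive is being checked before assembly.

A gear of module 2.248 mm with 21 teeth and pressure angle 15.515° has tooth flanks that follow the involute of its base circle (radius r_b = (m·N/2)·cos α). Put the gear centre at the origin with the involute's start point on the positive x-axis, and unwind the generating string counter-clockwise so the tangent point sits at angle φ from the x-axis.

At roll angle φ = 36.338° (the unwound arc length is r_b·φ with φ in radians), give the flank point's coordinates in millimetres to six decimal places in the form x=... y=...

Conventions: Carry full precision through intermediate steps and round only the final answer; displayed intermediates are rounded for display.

x=26.868248 y=1.857326

topology: single-mesh involute geometry — m = 2.248, N = 21
pitch radius r_p = m·N/2 = 2.248·21/2 = 23.604000
base radius r_b = r_p·cos α = 23.604000·cos 15.515° = 22.743881
roll angle φ = 36.338° = 0.63421774 rad
x = r_b·(cos φ + φ·sin φ) = 26.868248
y = r_b·(sin φ − φ·cos φ) = 1.857326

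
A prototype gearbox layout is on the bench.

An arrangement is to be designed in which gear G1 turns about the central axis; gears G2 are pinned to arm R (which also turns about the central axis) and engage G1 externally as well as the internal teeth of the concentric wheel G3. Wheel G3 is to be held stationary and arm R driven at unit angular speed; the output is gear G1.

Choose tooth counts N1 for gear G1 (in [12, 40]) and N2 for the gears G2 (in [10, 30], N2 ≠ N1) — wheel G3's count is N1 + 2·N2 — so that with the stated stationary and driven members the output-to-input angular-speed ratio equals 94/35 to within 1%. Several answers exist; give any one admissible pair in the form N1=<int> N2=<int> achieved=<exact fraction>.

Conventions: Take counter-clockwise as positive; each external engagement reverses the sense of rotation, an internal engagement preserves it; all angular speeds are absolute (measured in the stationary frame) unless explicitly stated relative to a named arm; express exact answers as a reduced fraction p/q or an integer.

planetary set to be sized for 94/35 (Willis relation)
Willis with ω_ring = 0: ω_sun/ω_arm = (N1+N3)/N1; set equal to 94/35  ⇒  N3/N1 = 94/35 − 1 = 59/35
N3 = N1 + 2·N2  ⇒  N2/N1 = (N3/N1 − 1)/2 = (59/35 − 1)/2 = 12/35
smallest multiple with N1 ≥ 12 and N2 ≥ 10: k = 1  ⇒  N1 = 1·35 = 35, N2 = 1·12 = 12 (N1 ≤ 40, N2 ≤ 30, N2 ≠ N1 ✓), N3 = 35 + 2·12 = 59
check: (N1+N3)/N1 with N1 = 35, N3 = 59 gives 94/35; |achieved − target| = 0 ≤ 47/1750 ✓

N1=35 N2=12 achieved=94/35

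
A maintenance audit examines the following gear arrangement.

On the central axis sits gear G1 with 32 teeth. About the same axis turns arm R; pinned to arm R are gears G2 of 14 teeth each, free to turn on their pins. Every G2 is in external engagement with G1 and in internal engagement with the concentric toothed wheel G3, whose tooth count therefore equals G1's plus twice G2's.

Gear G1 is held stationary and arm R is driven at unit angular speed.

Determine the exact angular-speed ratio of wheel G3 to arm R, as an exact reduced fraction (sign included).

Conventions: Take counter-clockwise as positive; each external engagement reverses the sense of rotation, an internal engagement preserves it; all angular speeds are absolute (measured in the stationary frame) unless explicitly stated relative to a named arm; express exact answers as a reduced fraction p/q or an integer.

planetary set (32T centre, 14T on arm, 60T internal) — Willis relation
ring teeth: 32 + 2·14 = 60
32(ω_sun−ω_arm) = −60(ω_ring−ω_arm),  ω_sun = 0, ω_arm = 1
ω_ring = 1 − (32/60)(0−1) = 23/15
ω_out/ω_in = 23/15

23/15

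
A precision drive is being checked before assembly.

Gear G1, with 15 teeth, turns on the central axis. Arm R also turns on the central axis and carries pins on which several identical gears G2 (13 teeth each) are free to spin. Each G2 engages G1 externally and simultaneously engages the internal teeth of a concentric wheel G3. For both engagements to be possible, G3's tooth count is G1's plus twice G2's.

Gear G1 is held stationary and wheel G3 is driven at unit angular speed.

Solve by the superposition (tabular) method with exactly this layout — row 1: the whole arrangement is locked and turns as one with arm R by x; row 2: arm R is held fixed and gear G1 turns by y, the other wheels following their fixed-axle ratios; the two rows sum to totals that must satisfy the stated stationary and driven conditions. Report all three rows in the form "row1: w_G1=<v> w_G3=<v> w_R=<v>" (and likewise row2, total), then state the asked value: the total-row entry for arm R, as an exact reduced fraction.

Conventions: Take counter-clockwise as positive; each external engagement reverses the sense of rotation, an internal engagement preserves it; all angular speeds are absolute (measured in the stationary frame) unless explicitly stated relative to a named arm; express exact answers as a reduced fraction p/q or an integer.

row1: w_G1=41/56 w_G3=41/56 w_R=41/56
row2: w_G1=-41/56 w_G3=15/56 w_R=0
total: w_G1=0 w_G3=1 w_R=41/56
asked value: 41/56

topology: planetary set — G1 15T / G2 13T / G3 41T, arm = carrier (Willis)
row 1: whole set turns with the arm by x
superposition row 2 [arm held]: sun y, ring −(15/41)·y, arm 0
boundary: total ω_sun = x + y = 0 and total ω_ring = x − (15/41)·y = 1  ⇒  y = -41/56, x = 41/56
row 2 ring = −(15/41)·(-41/56) = 15/56
totals (row 1 + row 2): sun 41/56 + (-41/56) = 0, ring 41/56 + 15/56 = 1, arm 41/56 + 0 = 41/56
asked cell (total, arm) = 41/56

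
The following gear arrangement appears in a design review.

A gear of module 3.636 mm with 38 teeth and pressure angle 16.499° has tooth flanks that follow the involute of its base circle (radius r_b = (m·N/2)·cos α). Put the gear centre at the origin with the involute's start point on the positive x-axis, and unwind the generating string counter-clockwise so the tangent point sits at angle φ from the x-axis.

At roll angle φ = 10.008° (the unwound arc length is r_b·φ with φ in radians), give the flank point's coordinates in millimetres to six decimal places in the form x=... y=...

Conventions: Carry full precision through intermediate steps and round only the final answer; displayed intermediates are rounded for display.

x=67.242250 y=0.117312

topology: single-mesh involute geometry — m = 3.636, N = 38
pitch radius r_p = m·N/2 = 3.636·38/2 = 69.084000
base radius r_b = r_p·cos α = 69.084000·cos 16.499° = 66.239445
roll angle φ = 10.008° = 0.17467255 rad
x = r_b·(cos φ + φ·sin φ) = 67.242250
y = r_b·(sin φ − φ·cos φ) = 0.117312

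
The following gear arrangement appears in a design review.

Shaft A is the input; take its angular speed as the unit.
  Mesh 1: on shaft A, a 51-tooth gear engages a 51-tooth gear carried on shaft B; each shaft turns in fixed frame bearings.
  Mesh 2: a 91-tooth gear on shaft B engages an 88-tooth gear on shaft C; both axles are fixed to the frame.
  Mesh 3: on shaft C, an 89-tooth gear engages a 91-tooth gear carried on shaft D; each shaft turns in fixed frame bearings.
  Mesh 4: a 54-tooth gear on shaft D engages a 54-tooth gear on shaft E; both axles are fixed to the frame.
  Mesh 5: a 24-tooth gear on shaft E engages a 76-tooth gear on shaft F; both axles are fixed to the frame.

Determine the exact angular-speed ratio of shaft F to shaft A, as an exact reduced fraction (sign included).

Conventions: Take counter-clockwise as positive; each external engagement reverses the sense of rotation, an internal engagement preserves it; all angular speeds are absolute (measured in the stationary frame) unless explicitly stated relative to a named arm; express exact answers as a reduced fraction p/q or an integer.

class = fixed-axis compound train [5 meshes; 5 ratios multiply, 5 sense flips]
mesh 1 [51T→51T]: running ratio 1, sense −
mesh 2 [91T→88T]: running ratio 91/88, sense +
mesh 3 [89T→91T]: running ratio 89/88, sense −
mesh 4 [54T→54T]: running ratio 89/88, sense +
mesh 5 [24T→76T]: running ratio 267/836, sense −
ω_out/ω_in = -267/836

-267/836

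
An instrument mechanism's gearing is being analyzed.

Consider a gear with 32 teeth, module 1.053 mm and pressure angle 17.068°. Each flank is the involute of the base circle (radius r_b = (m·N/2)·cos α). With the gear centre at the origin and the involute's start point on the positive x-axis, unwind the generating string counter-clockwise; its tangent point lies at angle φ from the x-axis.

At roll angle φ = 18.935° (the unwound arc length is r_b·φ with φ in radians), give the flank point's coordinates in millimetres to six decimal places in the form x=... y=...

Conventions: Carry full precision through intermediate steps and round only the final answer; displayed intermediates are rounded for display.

x=16.961609 y=0.191665

single-mesh involute tooth geometry (32T wheel at module 1.053)
pitch radius r_p = m·N/2 = 1.053·32/2 = 16.848000
base radius r_b = r_p·cos α = 16.848000·cos 17.068° = 16.105965
roll angle φ = 18.935° = 0.33047809 rad
x = r_b·(cos φ + φ·sin φ) = 16.961609
y = r_b·(sin φ − φ·cos φ) = 0.191665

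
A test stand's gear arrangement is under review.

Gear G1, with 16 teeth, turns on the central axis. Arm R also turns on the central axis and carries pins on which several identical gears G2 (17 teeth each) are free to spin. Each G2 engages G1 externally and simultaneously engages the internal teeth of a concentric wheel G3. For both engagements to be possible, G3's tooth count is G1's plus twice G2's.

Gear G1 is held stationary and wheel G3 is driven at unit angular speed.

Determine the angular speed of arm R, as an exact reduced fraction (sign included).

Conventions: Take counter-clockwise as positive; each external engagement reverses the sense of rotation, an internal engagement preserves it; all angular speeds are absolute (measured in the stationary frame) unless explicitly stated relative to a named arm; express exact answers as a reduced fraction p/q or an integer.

25/33

recognized (axles ride arm R): planetary set, 16/17/50 teeth
ring teeth: 16 + 2·17 = 50
16(ω_sun−ω_arm) = −50(ω_ring−ω_arm),  ω_sun = 0, ω_ring = 1
16(0−ω_arm) = −50(1−ω_arm)  ⇒  66·ω_arm = 50  ⇒  ω_arm = 25/33
exact speed ratio = 25/33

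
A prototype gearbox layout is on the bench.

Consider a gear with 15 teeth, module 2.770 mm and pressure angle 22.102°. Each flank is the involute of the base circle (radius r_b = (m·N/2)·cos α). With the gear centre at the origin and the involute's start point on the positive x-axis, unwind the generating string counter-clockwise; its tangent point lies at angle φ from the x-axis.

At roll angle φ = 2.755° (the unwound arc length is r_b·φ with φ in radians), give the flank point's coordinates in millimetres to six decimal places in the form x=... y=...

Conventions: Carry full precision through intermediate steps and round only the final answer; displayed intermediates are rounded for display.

x=19.270598 y=0.000713

single-mesh involute tooth geometry (15T wheel at module 2.770)
pitch radius r_p = m·N/2 = 2.770·15/2 = 20.775000
base radius r_b = r_p·cos α = 20.775000·cos 22.102° = 19.248359
roll angle φ = 2.755° = 0.04808382 rad
x = r_b·(cos φ + φ·sin φ) = 19.270598
y = r_b·(sin φ − φ·cos φ) = 0.000713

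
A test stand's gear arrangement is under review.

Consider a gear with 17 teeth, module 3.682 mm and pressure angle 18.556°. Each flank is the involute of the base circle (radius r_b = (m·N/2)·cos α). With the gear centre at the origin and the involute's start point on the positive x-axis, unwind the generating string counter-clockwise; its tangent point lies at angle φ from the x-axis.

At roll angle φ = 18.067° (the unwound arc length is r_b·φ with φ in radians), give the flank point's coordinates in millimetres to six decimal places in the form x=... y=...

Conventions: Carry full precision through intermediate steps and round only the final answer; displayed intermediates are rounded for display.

topology: single-mesh involute geometry — m = 3.682, N = 17
pitch radius r_p = m·N/2 = 3.682·17/2 = 31.297000
base radius r_b = r_p·cos α = 31.297000·cos 18.556° = 29.669965
roll angle φ = 18.067° = 0.31532864 rad
x = r_b·(cos φ + φ·sin φ) = 31.108574
y = r_b·(sin φ − φ·cos φ) = 0.307016

x=31.108574 y=0.307016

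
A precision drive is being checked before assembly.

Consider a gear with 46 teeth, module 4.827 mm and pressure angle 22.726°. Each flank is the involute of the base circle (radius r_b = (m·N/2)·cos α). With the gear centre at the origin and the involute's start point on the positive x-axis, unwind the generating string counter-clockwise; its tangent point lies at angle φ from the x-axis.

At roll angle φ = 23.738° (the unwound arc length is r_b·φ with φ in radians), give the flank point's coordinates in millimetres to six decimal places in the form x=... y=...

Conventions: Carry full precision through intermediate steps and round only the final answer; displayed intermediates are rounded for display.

recognized (one wheel, involute flank): single-mesh tooth geometry, m = 4.827, N = 46
pitch radius r_p = m·N/2 = 4.827·46/2 = 111.021000
base radius r_b = r_p·cos α = 111.021000·cos 22.726° = 102.401649
roll angle φ = 23.738° = 0.41430626 rad
x = r_b·(cos φ + φ·sin φ) = 110.816694
y = r_b·(sin φ − φ·cos φ) = 2.386037

x=110.816694 y=2.386037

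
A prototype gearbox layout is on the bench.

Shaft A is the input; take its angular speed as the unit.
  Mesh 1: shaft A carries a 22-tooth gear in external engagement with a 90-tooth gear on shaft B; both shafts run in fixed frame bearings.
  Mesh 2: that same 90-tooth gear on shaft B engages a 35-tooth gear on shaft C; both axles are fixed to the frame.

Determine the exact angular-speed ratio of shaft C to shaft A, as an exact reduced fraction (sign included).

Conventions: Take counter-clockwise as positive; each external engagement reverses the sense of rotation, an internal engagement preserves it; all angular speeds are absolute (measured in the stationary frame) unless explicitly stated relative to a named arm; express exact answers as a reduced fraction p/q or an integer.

class = fixed-axis compound train [2 meshes; 2 ratios multiply, 2 sense flips]
mesh 1 [22T→90T]: running ratio 11/45, sense −
mesh 2 [90T→35T]: running ratio 22/35, sense +
ω_out/ω_in = 22/35

22/35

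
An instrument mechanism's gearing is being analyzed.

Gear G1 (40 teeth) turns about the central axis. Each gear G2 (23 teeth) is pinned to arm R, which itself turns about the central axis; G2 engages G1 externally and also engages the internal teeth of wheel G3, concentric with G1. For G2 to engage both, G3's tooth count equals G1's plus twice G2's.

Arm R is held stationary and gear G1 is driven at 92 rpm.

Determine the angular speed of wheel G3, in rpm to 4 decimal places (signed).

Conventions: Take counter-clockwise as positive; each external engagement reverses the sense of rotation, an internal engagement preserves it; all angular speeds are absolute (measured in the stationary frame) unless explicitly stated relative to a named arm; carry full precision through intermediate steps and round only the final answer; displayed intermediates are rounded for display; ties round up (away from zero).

-42.7907 rpm

topology: planetary set — G1 40T / G2 23T / G3 86T, arm = carrier (Willis)
normalise by the input: solve with ω_sun = 1, then scale by 92 rpm
ring teeth: 40 + 2·23 = 86
40(ω_sun−ω_arm) = −86(ω_ring−ω_arm),  ω_arm = 0, ω_sun = 1
ω_ring = 0 − (40/86)(1−0) = -20/43
scale: ω_ring = -20/43 × 92 rpm = -42.7907 rpm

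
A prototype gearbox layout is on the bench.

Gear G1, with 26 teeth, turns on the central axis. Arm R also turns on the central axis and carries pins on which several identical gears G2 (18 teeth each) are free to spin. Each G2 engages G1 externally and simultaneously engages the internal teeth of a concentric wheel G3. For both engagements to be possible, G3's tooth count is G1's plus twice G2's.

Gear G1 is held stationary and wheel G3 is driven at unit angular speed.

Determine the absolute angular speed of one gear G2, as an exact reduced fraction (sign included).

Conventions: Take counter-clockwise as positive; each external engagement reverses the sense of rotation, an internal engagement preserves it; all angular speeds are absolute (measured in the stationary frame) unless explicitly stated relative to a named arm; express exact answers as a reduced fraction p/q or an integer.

recognized (axles ride arm R): planetary set, 26/18/62 teeth
ring teeth: 26 + 2·18 = 62
26(ω_sun−ω_arm) = −62(ω_ring−ω_arm),  ω_sun = 0, ω_ring = 1
26(0−ω_arm) = −62(1−ω_arm)  ⇒  88·ω_arm = 62  ⇒  ω_arm = 31/44
sun–planet mesh: 26·(0−31/44) = −18·(ω_p−ω_arm)  ⇒  ω_p−ω_arm = 403/396
ω_p = 31/44 + 403/396 = 31/18
exact speed ratio = 31/18

31/18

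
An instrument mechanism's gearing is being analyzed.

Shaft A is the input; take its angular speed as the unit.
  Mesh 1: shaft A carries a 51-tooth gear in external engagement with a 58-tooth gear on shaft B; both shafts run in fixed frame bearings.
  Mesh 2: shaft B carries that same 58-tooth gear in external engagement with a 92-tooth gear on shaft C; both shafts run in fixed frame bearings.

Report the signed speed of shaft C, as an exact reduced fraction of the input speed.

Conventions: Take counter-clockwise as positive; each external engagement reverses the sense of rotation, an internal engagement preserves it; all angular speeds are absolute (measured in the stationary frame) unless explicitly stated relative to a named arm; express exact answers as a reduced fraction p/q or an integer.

51/92

2-mesh fixed-axis compound train (all bearings frame-fixed)
mesh 1 [51T→58T]: |ω|/ω_in = 1×51/58 = 51/58, sense flips to −
mesh 2 [58T→92T]: |ω|/ω_in = (51/58)×58/92 = 51/92, sense flips to +
signed output speed (× input speed) = 51/92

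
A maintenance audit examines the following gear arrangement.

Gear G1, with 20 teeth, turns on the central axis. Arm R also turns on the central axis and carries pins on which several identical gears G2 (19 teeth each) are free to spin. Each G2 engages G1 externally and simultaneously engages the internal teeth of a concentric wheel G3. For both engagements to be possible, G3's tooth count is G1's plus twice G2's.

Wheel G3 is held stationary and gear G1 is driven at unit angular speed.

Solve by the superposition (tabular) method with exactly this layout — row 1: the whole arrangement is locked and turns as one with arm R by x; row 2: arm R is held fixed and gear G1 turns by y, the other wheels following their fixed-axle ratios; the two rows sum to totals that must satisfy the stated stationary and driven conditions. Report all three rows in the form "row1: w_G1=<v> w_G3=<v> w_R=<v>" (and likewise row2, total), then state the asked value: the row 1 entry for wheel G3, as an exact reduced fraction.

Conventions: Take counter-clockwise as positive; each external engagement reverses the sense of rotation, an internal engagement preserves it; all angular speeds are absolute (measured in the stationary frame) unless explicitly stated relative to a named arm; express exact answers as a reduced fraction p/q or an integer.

recognized (axles ride arm R): planetary set, 20/19/58 teeth
row 1 (train locked, turned with arm): all members turn x
superposition row 2 [arm held]: sun y, ring −(20/58)·y, arm 0
boundary: total ω_ring = x − (20/58)·y = 0 and total ω_sun = x + y = 1  ⇒  y = 29/39, x = 10/39
row 2 ring = −(20/58)·29/39 = -10/39
totals (row 1 + row 2): sun 10/39 + 29/39 = 1, ring 10/39 + (-10/39) = 0, arm 10/39 + 0 = 10/39
asked cell (row1, ring) = 10/39

row1: w_G1=10/39 w_G3=10/39 w_R=10/39
row2: w_G1=29/39 w_G3=-10/39 w_R=0
total: w_G1=1 w_G3=0 w_R=10/39
asked value: 10/39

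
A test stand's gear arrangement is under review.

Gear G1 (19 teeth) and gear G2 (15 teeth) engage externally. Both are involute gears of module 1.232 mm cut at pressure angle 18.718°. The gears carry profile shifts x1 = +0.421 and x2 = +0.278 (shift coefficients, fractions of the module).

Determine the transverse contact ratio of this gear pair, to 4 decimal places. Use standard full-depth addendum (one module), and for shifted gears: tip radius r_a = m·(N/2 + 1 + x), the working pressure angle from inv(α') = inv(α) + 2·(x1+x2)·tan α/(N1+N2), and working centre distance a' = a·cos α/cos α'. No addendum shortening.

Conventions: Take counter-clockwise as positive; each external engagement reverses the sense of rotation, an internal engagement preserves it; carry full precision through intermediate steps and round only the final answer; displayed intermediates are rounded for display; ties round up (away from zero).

single-mesh involute tooth geometry (19T engaging 15T at module 1.232)
base radii: r_b1 = 11.084970, r_b2 = 8.751292
tip radii: r_a1 = 13.454672, r_a2 = 10.814496
inv(α') = inv(18.718°) + 2·(+0.421+0.278)·tan α/(19+15) = 0.02607274  ⇒  α' = 23.91966°
a' = a·cos α / cos α' = 20.9440·cos 18.718°/cos 23.91966° = 21.699965
action lengths: √(r_a1²−r_b1²) = 7.625723, √(r_a2²−r_b2²) = 6.353599
base pitch p_b = π·m·cos α = 3.665733
CR = (7.625723 + 6.353599 − 21.699965·sin 23.91966°)/3.665733 = 1.413349
contact ratio ≈ 1.4133

1.4133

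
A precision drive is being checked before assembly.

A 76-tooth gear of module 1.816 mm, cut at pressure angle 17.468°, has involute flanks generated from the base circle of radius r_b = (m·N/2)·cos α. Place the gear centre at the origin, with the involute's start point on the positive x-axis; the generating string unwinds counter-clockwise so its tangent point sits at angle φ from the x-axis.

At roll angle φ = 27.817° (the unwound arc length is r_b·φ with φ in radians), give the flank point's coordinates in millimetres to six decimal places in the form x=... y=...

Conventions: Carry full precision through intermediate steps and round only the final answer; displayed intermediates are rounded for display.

recognized (one wheel, involute flank): single-mesh tooth geometry, m = 1.816, N = 76
pitch radius r_p = m·N/2 = 1.816·76/2 = 69.008000
base radius r_b = r_p·cos α = 69.008000·cos 17.468° = 65.825679
roll angle φ = 27.817° = 0.48549824 rad
x = r_b·(cos φ + φ·sin φ) = 73.132320
y = r_b·(sin φ − φ·cos φ) = 2.452255

x=73.132320 y=2.452255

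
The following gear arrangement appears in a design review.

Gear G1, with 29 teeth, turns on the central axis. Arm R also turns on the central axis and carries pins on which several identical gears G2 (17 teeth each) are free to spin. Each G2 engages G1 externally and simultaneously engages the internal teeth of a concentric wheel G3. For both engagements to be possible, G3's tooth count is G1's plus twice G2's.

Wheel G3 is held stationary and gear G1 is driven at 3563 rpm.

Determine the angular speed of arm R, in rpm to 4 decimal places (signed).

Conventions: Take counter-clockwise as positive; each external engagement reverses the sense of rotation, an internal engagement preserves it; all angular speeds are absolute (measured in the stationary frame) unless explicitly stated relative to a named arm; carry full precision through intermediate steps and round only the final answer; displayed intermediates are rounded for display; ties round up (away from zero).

+1123.1196 rpm

recognized (axles ride arm R): planetary set, 29/17/63 teeth
normalise by the input: solve with ω_sun = 1, then scale by 3563 rpm
ring teeth: 29 + 2·17 = 63
29(ω_sun−ω_arm) = −63(ω_ring−ω_arm),  ω_ring = 0, ω_sun = 1
29(1−ω_arm) = −63(0−ω_arm)  ⇒  92·ω_arm = 29  ⇒  ω_arm = 29/92
scale: ω_arm = 29/92 × 3563 rpm = +1123.1196 rpm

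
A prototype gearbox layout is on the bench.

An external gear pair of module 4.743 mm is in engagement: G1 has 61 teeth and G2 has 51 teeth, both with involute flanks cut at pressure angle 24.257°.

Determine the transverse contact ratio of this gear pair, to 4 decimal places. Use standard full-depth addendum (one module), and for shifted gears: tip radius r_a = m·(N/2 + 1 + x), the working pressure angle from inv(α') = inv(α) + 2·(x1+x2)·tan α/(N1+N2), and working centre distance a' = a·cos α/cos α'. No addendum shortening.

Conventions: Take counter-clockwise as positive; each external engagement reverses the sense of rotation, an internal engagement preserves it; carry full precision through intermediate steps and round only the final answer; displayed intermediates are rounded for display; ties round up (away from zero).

1.5748

recognized (one external pair, fixed centres): single-mesh tooth geometry, m = 4.743, N1 = 61, N2 = 51
base radii: r_b1 = 131.889605, r_b2 = 110.268358
tip radii: r_a1 = 149.404500, r_a2 = 125.689500
no profile shift: α' = α, a' = a
action lengths: √(r_a1²−r_b1²) = 70.191429, √(r_a2²−r_b2²) = 60.321966
base pitch p_b = π·m·cos α = 13.585030
CR = (70.191429 + 60.321966 − 265.608000·sin 24.25700°)/13.585030 = 1.574792
contact ratio ≈ 1.5748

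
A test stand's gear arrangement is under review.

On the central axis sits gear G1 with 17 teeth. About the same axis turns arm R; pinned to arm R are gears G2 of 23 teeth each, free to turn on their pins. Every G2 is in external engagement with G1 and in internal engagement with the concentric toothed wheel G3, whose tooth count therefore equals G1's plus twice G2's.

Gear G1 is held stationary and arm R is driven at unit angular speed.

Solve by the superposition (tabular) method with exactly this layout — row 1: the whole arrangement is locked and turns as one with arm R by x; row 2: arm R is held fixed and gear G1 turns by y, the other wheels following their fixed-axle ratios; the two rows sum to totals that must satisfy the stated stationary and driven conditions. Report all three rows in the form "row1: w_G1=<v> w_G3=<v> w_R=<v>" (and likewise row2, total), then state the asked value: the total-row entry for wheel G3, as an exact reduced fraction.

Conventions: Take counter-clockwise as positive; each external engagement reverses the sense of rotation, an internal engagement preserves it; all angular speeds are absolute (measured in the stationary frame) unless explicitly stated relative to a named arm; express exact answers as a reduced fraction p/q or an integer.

row1: w_G1=1 w_G3=1 w_R=1
row2: w_G1=-1 w_G3=17/63 w_R=0
total: w_G1=0 w_G3=80/63 w_R=1
asked value: 80/63

class = planetary set [G3 = 17+2·23 = 63; Willis about the carrier]
superposition row 1 [locked train]: every member turns x
row 2 — arm fixed, fixed-axis ratios: sun y, ring −(17/63)·y, arm 0
boundary: total ω_sun = x + y = 0 and total ω_arm = x = 1  ⇒  y = -1, x = 1
row 2 ring = −(17/63)·(-1) = 17/63
totals (row 1 + row 2): sun 1 + (-1) = 0, ring 1 + 17/63 = 80/63, arm 1 + 0 = 1
asked cell (total, ring) = 80/63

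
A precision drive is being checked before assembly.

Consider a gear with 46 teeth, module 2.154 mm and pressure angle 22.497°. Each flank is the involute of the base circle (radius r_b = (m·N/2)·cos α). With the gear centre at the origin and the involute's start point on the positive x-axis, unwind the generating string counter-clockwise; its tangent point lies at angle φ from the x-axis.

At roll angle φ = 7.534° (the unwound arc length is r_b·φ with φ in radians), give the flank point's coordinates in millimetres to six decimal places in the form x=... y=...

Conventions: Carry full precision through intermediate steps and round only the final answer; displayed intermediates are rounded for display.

single-mesh involute tooth geometry (46T wheel at module 2.154)
pitch radius r_p = m·N/2 = 2.154·46/2 = 49.542000
base radius r_b = r_p·cos α = 49.542000·cos 22.497° = 45.771832
roll angle φ = 7.534° = 0.13149311 rad
x = r_b·(cos φ + φ·sin φ) = 46.165831
y = r_b·(sin φ − φ·cos φ) = 0.034629

x=46.165831 y=0.034629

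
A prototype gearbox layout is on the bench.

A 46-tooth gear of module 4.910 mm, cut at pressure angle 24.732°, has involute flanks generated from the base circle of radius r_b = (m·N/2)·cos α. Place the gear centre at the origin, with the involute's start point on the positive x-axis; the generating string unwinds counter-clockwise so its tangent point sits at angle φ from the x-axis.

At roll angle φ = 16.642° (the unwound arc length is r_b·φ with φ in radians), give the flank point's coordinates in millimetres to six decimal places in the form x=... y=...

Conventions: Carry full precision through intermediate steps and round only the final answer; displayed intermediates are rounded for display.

x=106.807381 y=0.830779

class = single-mesh tooth geometry [base-circle involute, m = 4.910, 46T]
pitch radius r_p = m·N/2 = 4.910·46/2 = 112.930000
base radius r_b = r_p·cos α = 112.930000·cos 24.732° = 102.571457
roll angle φ = 16.642° = 0.29045769 rad
x = r_b·(cos φ + φ·sin φ) = 106.807381
y = r_b·(sin φ − φ·cos φ) = 0.830779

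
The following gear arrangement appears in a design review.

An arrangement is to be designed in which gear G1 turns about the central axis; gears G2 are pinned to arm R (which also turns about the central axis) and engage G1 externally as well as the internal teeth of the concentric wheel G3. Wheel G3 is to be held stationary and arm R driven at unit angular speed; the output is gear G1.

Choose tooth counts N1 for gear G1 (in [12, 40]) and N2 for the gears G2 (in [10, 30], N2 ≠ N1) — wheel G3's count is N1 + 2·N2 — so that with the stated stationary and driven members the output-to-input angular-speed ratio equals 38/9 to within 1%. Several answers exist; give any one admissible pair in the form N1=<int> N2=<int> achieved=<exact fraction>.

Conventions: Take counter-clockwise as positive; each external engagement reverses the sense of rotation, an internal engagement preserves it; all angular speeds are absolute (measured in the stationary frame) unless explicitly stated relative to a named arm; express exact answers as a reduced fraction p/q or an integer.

N1=18 N2=20 achieved=38/9

design class (target 38/9): planetary set
Willis with ω_ring = 0: ω_sun/ω_arm = (N1+N3)/N1; set equal to 38/9  ⇒  N3/N1 = 38/9 − 1 = 29/9
N3 = N1 + 2·N2  ⇒  N2/N1 = (N3/N1 − 1)/2 = (29/9 − 1)/2 = 10/9
smallest multiple with N1 ≥ 12 and N2 ≥ 10: k = 2  ⇒  N1 = 2·9 = 18, N2 = 2·10 = 20 (N1 ≤ 40, N2 ≤ 30, N2 ≠ N1 ✓), N3 = 18 + 2·20 = 58
check: (N1+N3)/N1 with N1 = 18, N3 = 58 gives 38/9; |achieved − target| = 0 ≤ 19/450 ✓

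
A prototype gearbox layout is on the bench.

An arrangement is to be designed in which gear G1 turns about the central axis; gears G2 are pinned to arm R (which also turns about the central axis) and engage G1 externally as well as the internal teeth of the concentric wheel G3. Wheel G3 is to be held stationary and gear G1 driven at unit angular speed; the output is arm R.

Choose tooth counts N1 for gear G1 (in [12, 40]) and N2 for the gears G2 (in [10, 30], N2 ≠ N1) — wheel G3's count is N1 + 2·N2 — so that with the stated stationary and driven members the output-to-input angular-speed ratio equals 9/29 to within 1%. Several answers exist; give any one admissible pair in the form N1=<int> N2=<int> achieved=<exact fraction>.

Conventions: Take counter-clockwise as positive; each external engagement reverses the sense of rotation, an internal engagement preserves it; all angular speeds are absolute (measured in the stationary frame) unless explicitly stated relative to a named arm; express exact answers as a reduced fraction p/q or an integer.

design class (target 9/29): planetary set
Willis with ω_ring = 0: ω_arm/ω_sun = N1/(N1+N3); set equal to 9/29  ⇒  N3/N1 = 1/(9/29) − 1 = 20/9
N3 = N1 + 2·N2  ⇒  N2/N1 = (N3/N1 − 1)/2 = (20/9 − 1)/2 = 11/18
smallest multiple with N1 ≥ 12 and N2 ≥ 10: k = 1  ⇒  N1 = 1·18 = 18, N2 = 1·11 = 11 (N1 ≤ 40, N2 ≤ 30, N2 ≠ N1 ✓), N3 = 18 + 2·11 = 40
check: N1/(N1+N3) with N1 = 18, N3 = 40 gives 9/29; |achieved − target| = 0 ≤ 9/2900 ✓

N1=18 N2=11 achieved=9/29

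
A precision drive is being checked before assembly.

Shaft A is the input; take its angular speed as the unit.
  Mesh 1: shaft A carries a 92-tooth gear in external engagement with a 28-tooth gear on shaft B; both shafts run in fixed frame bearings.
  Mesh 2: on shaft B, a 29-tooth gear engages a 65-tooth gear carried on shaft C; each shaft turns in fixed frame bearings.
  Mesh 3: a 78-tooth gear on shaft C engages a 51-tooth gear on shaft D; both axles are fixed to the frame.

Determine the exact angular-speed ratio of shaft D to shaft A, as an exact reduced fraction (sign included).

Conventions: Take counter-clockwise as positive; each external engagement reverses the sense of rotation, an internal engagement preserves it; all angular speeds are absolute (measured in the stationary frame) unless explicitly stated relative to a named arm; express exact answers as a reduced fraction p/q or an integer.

class = fixed-axis compound train [3 meshes; 3 ratios multiply, 3 sense flips]
mesh 1 [92T→28T]: running ratio 23/7, sense −
mesh 2 [29T→65T]: running ratio 667/455, sense +
mesh 3 [78T→51T]: running ratio 1334/595, sense −
ω_out/ω_in = -1334/595

-1334/595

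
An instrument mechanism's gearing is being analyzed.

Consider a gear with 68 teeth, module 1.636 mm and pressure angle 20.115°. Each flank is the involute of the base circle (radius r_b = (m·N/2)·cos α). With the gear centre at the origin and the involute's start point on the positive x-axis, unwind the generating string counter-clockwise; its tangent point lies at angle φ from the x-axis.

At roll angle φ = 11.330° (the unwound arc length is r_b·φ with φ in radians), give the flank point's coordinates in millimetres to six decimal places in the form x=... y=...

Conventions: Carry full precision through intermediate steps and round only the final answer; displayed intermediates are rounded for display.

x=53.242419 y=0.134101

topology: single-mesh involute geometry — m = 1.636, N = 68
pitch radius r_p = m·N/2 = 1.636·68/2 = 55.624000
base radius r_b = r_p·cos α = 55.624000·cos 20.115° = 52.231172
roll angle φ = 11.330° = 0.19774580 rad
x = r_b·(cos φ + φ·sin φ) = 53.242419
y = r_b·(sin φ − φ·cos φ) = 0.134101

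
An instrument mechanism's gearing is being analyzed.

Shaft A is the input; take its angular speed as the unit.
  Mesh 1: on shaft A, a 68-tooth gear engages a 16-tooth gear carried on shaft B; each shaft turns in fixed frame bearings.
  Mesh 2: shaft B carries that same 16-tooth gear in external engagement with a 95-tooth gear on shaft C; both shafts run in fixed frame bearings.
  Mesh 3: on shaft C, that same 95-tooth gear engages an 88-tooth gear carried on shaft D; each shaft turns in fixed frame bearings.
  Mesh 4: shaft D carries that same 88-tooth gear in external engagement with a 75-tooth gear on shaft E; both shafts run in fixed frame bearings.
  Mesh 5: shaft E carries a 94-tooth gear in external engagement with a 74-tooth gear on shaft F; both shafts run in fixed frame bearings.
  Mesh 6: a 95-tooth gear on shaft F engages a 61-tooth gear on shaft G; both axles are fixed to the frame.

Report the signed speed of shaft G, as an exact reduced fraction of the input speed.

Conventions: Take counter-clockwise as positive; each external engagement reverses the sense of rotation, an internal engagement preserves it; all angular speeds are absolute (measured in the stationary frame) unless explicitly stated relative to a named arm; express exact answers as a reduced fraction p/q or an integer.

6-mesh fixed-axis compound train (all bearings frame-fixed)
mesh 1 [68T→16T]: |ω|/ω_in = 1×68/16 = 17/4, sense flips to −
mesh 2 [16T→95T]: |ω|/ω_in = (17/4)×16/95 = 68/95, sense flips to +
mesh 3 [95T→88T]: |ω|/ω_in = (68/95)×95/88 = 17/22, sense flips to −
mesh 4 [88T→75T]: |ω|/ω_in = (17/22)×88/75 = 68/75, sense flips to +
mesh 5 [94T→74T]: |ω|/ω_in = (68/75)×94/74 = 3196/2775, sense flips to −
mesh 6 [95T→61T]: |ω|/ω_in = (3196/2775)×95/61 = 60724/33855, sense flips to +
signed output speed (× input speed) = 60724/33855

60724/33855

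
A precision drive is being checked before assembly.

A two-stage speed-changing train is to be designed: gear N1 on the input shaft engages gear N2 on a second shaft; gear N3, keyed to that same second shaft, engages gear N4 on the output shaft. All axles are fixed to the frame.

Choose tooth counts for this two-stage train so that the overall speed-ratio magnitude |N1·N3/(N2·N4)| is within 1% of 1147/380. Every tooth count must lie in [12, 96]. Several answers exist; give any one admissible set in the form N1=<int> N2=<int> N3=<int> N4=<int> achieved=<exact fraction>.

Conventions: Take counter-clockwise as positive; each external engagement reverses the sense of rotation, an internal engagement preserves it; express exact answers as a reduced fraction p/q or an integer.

N1=31 N2=19 N3=37 N4=20 achieved=1147/380

2-stage fixed-axis compound train for ratio 1147/380
target = 1147/380 in lowest terms: an exact hit needs N1·N3 = k·1147 and N2·N4 = k·380 for one integer k, every count in [12, 96]; additionally prefer no 1:1 stage (N1 ≠ N2, N3 ≠ N4)
k = 1: N1·N3 = 1147 = 31·37, N2·N4 = 380 = 19·20
achieved = 31·37/(19·20) = 1147/380; |achieved − target| = 0 ≤ 1147/38000 ✓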